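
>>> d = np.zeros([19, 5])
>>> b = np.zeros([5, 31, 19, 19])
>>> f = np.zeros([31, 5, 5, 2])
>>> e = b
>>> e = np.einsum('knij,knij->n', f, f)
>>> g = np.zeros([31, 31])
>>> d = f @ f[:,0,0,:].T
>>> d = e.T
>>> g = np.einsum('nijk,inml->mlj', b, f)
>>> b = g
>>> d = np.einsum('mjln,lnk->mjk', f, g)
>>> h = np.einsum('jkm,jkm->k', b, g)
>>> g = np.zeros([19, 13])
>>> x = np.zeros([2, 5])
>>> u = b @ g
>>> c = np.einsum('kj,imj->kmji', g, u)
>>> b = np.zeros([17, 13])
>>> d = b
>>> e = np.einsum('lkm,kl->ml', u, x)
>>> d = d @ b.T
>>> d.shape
(17, 17)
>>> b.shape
(17, 13)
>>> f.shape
(31, 5, 5, 2)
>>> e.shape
(13, 5)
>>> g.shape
(19, 13)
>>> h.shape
(2,)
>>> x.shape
(2, 5)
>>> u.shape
(5, 2, 13)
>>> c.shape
(19, 2, 13, 5)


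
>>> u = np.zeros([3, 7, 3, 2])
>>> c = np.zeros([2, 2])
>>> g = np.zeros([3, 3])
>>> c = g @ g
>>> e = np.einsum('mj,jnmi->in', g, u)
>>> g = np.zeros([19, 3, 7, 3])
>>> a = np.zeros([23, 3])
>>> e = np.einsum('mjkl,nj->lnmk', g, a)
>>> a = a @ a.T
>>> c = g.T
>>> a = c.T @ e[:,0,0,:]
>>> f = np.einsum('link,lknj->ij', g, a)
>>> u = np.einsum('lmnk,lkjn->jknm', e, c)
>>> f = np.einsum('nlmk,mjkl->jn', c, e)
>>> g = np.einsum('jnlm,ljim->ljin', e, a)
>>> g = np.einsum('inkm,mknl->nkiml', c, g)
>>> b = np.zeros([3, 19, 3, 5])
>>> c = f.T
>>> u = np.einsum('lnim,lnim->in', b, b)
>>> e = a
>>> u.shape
(3, 19)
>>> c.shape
(3, 23)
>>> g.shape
(7, 3, 3, 19, 23)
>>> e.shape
(19, 3, 7, 7)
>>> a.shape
(19, 3, 7, 7)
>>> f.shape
(23, 3)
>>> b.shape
(3, 19, 3, 5)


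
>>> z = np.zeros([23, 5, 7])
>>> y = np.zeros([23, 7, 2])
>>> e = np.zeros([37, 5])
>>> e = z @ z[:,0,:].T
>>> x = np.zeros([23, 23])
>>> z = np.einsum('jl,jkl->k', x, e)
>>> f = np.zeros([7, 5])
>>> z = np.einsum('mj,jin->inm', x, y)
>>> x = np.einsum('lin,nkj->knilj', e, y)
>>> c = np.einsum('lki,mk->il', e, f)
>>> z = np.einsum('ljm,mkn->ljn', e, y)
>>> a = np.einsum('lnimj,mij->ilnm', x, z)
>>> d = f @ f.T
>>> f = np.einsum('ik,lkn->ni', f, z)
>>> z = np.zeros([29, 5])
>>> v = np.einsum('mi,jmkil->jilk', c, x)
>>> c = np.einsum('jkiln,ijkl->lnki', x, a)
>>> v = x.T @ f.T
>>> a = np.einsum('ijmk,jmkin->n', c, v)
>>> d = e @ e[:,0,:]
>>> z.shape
(29, 5)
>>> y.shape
(23, 7, 2)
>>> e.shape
(23, 5, 23)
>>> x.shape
(7, 23, 5, 23, 2)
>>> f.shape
(2, 7)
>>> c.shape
(23, 2, 23, 5)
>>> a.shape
(2,)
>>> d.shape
(23, 5, 23)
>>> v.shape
(2, 23, 5, 23, 2)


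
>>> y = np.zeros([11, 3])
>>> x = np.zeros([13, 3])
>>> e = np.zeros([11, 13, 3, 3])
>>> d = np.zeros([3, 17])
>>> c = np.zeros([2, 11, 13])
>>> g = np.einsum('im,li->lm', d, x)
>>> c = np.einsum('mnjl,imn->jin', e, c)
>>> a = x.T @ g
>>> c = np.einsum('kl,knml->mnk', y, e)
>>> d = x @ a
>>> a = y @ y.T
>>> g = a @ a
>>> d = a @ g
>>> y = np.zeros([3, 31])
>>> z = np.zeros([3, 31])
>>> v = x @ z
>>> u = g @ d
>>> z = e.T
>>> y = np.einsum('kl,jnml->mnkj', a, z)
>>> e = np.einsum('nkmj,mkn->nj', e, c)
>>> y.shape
(13, 3, 11, 3)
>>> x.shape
(13, 3)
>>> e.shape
(11, 3)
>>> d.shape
(11, 11)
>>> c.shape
(3, 13, 11)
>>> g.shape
(11, 11)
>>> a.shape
(11, 11)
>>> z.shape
(3, 3, 13, 11)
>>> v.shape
(13, 31)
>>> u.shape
(11, 11)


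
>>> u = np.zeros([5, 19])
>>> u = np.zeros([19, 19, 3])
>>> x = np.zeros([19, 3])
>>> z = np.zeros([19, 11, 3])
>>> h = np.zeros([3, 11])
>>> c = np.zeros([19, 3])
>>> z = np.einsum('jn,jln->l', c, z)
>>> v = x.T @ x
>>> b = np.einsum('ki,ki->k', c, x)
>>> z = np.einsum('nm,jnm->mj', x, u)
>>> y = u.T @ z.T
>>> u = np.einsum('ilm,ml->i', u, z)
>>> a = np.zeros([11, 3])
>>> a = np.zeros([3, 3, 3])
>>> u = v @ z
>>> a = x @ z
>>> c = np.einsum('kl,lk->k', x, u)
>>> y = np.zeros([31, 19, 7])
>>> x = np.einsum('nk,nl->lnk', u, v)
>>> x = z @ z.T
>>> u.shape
(3, 19)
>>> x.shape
(3, 3)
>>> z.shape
(3, 19)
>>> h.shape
(3, 11)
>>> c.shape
(19,)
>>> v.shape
(3, 3)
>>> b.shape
(19,)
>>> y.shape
(31, 19, 7)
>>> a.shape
(19, 19)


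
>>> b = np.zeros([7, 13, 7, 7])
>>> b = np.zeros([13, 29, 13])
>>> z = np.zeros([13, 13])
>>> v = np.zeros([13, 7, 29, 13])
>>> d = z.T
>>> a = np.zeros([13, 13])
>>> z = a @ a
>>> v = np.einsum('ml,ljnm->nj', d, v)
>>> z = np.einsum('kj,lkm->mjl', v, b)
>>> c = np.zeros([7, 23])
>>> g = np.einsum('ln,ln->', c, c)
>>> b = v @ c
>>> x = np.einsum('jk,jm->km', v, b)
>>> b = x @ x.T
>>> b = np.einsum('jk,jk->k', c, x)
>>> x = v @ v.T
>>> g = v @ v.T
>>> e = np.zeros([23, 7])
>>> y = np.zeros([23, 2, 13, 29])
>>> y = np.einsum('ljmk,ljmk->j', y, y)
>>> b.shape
(23,)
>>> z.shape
(13, 7, 13)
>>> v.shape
(29, 7)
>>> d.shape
(13, 13)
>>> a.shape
(13, 13)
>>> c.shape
(7, 23)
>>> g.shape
(29, 29)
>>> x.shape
(29, 29)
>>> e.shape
(23, 7)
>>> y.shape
(2,)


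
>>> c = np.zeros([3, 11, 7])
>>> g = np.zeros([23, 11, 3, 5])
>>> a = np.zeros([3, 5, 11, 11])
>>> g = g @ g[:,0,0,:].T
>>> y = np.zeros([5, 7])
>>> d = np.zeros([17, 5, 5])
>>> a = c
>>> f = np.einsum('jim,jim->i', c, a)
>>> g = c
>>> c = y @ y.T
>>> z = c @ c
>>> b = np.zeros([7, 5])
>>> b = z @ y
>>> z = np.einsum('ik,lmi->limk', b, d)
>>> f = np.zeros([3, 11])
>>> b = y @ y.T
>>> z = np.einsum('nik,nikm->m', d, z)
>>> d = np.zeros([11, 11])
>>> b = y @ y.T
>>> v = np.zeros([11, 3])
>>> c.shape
(5, 5)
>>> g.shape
(3, 11, 7)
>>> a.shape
(3, 11, 7)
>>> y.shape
(5, 7)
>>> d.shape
(11, 11)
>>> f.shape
(3, 11)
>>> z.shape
(7,)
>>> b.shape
(5, 5)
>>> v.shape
(11, 3)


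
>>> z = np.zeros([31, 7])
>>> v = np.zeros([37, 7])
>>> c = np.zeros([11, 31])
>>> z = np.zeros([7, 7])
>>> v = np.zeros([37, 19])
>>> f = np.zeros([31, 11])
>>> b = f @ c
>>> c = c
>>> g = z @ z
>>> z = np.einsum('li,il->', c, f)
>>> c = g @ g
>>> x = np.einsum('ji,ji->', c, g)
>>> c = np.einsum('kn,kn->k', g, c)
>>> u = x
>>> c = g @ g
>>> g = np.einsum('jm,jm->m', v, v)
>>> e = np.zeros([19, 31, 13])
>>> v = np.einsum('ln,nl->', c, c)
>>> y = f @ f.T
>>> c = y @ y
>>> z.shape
()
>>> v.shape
()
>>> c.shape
(31, 31)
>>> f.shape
(31, 11)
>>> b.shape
(31, 31)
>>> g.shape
(19,)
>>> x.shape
()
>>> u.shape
()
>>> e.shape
(19, 31, 13)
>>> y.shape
(31, 31)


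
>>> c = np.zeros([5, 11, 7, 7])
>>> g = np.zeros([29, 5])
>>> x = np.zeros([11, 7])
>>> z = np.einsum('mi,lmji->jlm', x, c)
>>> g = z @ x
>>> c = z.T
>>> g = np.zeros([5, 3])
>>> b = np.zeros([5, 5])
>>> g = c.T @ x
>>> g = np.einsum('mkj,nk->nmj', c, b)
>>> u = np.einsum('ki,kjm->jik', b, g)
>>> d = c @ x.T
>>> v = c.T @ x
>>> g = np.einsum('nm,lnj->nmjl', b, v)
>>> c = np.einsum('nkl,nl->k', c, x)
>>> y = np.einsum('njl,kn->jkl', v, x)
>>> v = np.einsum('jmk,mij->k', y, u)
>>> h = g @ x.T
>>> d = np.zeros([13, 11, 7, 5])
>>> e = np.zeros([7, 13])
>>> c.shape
(5,)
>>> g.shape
(5, 5, 7, 7)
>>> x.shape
(11, 7)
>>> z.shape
(7, 5, 11)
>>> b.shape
(5, 5)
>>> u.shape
(11, 5, 5)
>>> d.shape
(13, 11, 7, 5)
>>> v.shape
(7,)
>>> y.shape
(5, 11, 7)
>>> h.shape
(5, 5, 7, 11)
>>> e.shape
(7, 13)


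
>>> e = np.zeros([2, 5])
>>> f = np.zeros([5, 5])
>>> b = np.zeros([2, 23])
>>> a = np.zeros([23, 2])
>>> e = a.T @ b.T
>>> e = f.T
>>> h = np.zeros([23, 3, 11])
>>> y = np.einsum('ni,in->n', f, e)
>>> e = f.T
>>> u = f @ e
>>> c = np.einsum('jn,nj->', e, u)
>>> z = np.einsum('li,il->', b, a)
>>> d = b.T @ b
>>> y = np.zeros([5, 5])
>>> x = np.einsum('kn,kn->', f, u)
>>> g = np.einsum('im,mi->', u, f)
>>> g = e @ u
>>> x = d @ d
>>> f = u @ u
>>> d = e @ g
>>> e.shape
(5, 5)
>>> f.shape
(5, 5)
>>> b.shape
(2, 23)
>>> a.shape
(23, 2)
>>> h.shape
(23, 3, 11)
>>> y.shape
(5, 5)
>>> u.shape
(5, 5)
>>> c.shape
()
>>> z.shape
()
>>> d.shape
(5, 5)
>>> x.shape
(23, 23)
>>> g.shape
(5, 5)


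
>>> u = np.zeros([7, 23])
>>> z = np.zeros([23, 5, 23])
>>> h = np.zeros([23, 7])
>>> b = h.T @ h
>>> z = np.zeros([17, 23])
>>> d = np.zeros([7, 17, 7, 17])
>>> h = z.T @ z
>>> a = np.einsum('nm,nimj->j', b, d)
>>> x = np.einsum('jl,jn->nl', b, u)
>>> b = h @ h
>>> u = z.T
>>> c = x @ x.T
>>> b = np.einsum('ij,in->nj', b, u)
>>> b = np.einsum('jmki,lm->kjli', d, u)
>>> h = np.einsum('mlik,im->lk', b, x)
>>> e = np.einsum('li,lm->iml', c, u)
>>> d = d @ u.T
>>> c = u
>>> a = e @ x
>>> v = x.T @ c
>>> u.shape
(23, 17)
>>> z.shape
(17, 23)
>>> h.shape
(7, 17)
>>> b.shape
(7, 7, 23, 17)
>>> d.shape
(7, 17, 7, 23)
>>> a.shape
(23, 17, 7)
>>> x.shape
(23, 7)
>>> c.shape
(23, 17)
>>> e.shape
(23, 17, 23)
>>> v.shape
(7, 17)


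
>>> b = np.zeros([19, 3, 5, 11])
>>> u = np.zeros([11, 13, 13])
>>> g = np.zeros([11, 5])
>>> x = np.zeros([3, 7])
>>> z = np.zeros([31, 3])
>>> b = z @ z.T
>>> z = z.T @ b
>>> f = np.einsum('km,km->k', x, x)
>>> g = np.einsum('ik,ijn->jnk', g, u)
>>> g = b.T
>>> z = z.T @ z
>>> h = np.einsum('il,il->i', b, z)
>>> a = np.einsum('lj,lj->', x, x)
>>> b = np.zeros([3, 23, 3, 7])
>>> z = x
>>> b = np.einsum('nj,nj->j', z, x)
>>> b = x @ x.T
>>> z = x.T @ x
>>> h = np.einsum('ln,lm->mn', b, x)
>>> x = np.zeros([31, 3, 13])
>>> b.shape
(3, 3)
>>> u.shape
(11, 13, 13)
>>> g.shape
(31, 31)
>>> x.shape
(31, 3, 13)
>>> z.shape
(7, 7)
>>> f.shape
(3,)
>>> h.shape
(7, 3)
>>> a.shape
()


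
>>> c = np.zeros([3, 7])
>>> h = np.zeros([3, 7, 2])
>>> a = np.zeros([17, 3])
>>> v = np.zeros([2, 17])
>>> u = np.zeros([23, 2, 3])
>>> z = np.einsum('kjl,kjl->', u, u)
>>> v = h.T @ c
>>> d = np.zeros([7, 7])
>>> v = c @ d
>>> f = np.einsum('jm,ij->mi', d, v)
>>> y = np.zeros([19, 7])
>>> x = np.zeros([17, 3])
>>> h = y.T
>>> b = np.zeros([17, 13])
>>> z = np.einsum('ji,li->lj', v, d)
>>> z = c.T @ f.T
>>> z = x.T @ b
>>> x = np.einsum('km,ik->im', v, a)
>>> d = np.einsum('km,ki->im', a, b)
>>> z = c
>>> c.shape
(3, 7)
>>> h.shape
(7, 19)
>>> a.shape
(17, 3)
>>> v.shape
(3, 7)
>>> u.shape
(23, 2, 3)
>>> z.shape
(3, 7)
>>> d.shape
(13, 3)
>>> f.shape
(7, 3)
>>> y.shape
(19, 7)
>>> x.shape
(17, 7)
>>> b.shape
(17, 13)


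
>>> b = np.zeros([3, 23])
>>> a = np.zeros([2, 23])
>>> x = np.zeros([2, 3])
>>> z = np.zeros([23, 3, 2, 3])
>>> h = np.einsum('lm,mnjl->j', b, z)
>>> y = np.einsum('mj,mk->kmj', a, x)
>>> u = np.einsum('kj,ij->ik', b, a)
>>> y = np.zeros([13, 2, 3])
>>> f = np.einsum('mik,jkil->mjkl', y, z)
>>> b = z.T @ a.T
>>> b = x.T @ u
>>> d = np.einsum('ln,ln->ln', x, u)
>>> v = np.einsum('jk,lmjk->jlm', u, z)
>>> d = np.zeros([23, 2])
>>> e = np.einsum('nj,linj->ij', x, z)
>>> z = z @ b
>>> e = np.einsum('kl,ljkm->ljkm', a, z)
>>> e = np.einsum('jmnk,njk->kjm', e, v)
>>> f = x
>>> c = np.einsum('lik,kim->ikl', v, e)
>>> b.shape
(3, 3)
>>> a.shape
(2, 23)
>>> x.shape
(2, 3)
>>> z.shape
(23, 3, 2, 3)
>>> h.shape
(2,)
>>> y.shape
(13, 2, 3)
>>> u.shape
(2, 3)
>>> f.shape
(2, 3)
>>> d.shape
(23, 2)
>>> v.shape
(2, 23, 3)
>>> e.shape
(3, 23, 3)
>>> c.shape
(23, 3, 2)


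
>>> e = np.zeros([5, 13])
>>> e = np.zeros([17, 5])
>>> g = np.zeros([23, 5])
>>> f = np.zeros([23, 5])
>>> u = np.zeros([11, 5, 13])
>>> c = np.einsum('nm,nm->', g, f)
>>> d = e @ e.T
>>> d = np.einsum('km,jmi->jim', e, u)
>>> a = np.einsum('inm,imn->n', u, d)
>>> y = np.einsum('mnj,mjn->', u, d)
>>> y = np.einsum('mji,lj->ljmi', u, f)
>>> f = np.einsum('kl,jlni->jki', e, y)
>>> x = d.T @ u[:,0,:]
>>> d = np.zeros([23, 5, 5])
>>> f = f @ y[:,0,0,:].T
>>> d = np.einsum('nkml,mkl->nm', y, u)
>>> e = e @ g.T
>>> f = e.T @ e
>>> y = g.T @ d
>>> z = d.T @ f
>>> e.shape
(17, 23)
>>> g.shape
(23, 5)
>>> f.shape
(23, 23)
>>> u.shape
(11, 5, 13)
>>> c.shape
()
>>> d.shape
(23, 11)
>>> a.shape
(5,)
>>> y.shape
(5, 11)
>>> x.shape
(5, 13, 13)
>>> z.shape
(11, 23)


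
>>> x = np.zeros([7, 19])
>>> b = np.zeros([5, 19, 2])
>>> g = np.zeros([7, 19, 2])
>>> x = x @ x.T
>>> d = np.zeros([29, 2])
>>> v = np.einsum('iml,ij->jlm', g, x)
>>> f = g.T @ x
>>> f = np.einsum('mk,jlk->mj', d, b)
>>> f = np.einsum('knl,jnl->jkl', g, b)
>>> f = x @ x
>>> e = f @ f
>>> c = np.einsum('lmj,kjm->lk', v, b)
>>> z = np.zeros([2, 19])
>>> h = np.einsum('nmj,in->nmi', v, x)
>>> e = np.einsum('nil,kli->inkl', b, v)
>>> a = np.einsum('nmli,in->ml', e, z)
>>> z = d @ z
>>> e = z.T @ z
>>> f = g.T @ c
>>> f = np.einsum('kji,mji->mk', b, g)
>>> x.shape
(7, 7)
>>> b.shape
(5, 19, 2)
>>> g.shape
(7, 19, 2)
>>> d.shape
(29, 2)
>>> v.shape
(7, 2, 19)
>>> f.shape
(7, 5)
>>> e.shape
(19, 19)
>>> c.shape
(7, 5)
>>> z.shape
(29, 19)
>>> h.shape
(7, 2, 7)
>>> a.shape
(5, 7)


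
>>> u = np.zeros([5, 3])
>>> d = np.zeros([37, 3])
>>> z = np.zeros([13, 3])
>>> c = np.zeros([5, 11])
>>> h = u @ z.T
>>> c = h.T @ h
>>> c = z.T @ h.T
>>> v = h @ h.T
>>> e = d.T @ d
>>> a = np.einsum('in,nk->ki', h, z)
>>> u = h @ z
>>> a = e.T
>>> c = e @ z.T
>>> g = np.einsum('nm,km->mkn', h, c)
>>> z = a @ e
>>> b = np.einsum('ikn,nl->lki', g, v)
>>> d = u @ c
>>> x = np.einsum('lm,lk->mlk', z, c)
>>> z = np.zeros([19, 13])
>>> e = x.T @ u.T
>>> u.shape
(5, 3)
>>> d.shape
(5, 13)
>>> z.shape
(19, 13)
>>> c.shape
(3, 13)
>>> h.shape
(5, 13)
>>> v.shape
(5, 5)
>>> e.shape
(13, 3, 5)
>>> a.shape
(3, 3)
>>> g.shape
(13, 3, 5)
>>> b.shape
(5, 3, 13)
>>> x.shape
(3, 3, 13)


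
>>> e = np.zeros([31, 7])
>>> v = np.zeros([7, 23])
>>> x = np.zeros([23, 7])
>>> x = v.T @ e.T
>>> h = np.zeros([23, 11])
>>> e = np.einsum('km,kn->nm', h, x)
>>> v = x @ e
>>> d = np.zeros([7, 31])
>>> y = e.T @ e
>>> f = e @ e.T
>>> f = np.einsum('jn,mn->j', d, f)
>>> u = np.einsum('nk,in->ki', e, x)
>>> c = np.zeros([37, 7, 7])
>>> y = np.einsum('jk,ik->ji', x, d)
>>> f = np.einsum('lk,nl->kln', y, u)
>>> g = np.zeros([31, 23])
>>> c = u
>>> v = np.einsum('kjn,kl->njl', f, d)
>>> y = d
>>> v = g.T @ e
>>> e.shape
(31, 11)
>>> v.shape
(23, 11)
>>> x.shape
(23, 31)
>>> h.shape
(23, 11)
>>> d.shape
(7, 31)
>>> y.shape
(7, 31)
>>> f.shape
(7, 23, 11)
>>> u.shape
(11, 23)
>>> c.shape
(11, 23)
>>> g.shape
(31, 23)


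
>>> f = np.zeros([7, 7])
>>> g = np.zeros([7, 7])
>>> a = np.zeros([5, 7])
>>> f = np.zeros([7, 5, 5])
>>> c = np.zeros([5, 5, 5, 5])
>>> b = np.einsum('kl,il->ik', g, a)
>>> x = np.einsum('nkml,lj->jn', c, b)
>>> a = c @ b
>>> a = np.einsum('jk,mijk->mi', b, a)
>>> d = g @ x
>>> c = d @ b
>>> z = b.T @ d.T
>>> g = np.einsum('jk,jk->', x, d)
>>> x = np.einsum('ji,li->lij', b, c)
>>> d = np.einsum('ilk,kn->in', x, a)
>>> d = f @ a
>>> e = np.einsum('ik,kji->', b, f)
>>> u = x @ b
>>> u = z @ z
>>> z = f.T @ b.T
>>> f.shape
(7, 5, 5)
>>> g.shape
()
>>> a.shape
(5, 5)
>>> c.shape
(7, 7)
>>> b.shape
(5, 7)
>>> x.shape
(7, 7, 5)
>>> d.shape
(7, 5, 5)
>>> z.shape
(5, 5, 5)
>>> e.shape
()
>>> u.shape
(7, 7)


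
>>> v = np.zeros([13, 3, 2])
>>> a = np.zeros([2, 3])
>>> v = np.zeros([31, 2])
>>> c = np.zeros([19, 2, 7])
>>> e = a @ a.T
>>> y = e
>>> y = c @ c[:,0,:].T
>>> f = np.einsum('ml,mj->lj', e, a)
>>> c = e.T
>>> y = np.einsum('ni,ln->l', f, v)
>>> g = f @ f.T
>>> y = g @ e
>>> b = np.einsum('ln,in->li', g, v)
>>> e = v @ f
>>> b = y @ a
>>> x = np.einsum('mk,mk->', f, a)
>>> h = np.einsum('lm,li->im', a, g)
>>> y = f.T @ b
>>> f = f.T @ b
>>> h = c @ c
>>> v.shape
(31, 2)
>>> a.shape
(2, 3)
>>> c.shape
(2, 2)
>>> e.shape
(31, 3)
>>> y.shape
(3, 3)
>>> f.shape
(3, 3)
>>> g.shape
(2, 2)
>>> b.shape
(2, 3)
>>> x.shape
()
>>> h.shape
(2, 2)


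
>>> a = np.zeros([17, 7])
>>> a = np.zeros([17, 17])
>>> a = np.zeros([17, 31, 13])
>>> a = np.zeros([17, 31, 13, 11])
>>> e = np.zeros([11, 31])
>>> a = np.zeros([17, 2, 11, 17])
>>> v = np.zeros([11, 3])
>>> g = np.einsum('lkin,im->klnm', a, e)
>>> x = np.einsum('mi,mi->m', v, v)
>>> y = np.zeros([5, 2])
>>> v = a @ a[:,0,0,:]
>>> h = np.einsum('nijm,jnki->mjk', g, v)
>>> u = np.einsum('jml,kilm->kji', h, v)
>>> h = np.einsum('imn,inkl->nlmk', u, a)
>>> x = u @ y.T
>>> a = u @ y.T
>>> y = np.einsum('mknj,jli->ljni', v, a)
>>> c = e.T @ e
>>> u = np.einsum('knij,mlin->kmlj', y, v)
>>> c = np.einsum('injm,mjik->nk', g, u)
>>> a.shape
(17, 31, 5)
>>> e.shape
(11, 31)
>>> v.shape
(17, 2, 11, 17)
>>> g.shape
(2, 17, 17, 31)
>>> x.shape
(17, 31, 5)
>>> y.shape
(31, 17, 11, 5)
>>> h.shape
(2, 17, 31, 11)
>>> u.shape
(31, 17, 2, 5)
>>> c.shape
(17, 5)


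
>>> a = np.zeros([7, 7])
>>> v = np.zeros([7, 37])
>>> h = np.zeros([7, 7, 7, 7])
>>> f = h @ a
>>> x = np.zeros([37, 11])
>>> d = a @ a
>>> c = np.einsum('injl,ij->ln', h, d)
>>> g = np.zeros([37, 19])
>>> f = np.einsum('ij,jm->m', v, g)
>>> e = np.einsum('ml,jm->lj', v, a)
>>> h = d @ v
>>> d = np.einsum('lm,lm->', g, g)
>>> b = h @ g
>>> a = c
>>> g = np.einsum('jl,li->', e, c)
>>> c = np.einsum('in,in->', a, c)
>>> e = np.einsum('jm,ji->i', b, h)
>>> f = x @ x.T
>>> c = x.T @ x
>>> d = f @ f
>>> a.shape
(7, 7)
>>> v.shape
(7, 37)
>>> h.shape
(7, 37)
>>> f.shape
(37, 37)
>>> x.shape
(37, 11)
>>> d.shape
(37, 37)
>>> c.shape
(11, 11)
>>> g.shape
()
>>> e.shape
(37,)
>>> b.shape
(7, 19)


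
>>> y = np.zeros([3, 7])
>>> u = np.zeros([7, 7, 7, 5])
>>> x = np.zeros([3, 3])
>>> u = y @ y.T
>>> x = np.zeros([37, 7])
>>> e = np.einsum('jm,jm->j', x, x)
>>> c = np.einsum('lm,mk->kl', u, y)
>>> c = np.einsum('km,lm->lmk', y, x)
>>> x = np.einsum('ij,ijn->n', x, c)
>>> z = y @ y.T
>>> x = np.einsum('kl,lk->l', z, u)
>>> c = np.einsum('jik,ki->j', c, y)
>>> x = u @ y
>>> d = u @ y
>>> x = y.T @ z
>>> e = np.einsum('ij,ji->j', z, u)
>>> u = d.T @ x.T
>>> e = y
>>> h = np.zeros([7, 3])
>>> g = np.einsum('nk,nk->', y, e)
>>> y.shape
(3, 7)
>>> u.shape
(7, 7)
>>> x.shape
(7, 3)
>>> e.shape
(3, 7)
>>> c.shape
(37,)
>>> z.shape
(3, 3)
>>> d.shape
(3, 7)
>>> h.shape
(7, 3)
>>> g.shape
()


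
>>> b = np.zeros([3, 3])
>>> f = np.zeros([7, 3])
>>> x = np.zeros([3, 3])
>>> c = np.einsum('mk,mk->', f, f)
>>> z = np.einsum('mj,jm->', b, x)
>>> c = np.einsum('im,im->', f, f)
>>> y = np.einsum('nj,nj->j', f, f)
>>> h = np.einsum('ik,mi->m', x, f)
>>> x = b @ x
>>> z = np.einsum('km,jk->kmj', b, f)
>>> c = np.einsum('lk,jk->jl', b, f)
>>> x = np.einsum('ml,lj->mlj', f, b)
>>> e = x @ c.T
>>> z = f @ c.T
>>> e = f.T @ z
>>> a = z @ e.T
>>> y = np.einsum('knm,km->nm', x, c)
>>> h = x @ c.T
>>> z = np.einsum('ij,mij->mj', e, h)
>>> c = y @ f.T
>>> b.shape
(3, 3)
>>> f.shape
(7, 3)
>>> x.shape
(7, 3, 3)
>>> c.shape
(3, 7)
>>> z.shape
(7, 7)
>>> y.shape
(3, 3)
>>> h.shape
(7, 3, 7)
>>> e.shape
(3, 7)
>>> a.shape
(7, 3)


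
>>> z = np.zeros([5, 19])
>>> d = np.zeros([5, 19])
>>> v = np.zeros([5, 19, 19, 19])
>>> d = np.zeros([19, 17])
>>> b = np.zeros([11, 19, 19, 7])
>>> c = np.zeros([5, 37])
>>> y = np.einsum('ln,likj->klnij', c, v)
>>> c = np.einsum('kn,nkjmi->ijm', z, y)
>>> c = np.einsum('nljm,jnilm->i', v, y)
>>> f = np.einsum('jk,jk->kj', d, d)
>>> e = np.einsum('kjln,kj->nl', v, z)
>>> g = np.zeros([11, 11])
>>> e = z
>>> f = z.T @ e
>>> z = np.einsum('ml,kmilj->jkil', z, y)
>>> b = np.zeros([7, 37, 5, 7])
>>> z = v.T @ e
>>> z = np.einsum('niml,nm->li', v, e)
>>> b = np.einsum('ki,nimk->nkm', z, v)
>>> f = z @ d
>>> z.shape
(19, 19)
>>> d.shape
(19, 17)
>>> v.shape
(5, 19, 19, 19)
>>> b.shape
(5, 19, 19)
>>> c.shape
(37,)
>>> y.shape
(19, 5, 37, 19, 19)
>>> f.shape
(19, 17)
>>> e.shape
(5, 19)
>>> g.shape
(11, 11)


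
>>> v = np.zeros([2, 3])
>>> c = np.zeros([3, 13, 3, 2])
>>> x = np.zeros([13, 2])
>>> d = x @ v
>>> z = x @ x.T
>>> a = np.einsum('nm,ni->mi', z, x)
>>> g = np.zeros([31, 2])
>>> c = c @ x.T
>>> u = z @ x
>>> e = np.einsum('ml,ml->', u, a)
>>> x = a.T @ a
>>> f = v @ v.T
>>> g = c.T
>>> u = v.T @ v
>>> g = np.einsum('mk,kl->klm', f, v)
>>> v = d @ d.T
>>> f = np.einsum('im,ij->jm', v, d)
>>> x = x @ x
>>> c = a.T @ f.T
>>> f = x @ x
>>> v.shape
(13, 13)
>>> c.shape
(2, 3)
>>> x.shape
(2, 2)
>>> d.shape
(13, 3)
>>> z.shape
(13, 13)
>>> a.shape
(13, 2)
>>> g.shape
(2, 3, 2)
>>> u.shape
(3, 3)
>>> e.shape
()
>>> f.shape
(2, 2)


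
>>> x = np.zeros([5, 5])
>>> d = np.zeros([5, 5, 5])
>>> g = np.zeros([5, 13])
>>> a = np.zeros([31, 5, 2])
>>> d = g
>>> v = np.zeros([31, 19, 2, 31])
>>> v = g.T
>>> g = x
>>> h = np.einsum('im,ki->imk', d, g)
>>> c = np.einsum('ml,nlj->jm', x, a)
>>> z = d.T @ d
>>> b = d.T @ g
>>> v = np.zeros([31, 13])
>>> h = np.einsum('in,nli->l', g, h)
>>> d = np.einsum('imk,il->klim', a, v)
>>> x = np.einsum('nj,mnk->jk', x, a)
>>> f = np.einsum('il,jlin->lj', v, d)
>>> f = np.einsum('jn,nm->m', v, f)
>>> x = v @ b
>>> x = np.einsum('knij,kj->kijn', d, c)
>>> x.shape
(2, 31, 5, 13)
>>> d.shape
(2, 13, 31, 5)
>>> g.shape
(5, 5)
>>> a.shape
(31, 5, 2)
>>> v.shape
(31, 13)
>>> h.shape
(13,)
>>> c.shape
(2, 5)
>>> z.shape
(13, 13)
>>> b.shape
(13, 5)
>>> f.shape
(2,)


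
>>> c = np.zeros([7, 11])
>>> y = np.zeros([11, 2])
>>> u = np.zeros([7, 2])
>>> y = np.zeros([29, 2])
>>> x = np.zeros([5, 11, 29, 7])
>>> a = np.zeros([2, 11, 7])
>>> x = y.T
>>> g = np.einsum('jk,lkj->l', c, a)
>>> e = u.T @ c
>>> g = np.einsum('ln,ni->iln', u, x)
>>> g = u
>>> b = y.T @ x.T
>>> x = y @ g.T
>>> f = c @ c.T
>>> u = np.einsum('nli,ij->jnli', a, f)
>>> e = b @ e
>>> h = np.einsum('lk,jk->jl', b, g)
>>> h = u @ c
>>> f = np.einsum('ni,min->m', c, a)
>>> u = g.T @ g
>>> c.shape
(7, 11)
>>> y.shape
(29, 2)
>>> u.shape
(2, 2)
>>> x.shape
(29, 7)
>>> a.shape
(2, 11, 7)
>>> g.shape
(7, 2)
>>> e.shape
(2, 11)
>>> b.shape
(2, 2)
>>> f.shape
(2,)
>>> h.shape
(7, 2, 11, 11)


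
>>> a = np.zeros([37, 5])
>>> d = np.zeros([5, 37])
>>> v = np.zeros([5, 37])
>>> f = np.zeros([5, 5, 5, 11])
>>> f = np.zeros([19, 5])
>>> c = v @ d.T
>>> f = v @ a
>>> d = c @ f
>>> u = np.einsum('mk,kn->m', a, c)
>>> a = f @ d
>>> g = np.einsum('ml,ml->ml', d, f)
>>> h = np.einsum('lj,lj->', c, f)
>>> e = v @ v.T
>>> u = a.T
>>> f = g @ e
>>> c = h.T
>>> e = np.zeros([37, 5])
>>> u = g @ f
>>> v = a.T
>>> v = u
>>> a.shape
(5, 5)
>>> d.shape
(5, 5)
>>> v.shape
(5, 5)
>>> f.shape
(5, 5)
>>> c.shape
()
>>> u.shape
(5, 5)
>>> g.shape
(5, 5)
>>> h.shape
()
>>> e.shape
(37, 5)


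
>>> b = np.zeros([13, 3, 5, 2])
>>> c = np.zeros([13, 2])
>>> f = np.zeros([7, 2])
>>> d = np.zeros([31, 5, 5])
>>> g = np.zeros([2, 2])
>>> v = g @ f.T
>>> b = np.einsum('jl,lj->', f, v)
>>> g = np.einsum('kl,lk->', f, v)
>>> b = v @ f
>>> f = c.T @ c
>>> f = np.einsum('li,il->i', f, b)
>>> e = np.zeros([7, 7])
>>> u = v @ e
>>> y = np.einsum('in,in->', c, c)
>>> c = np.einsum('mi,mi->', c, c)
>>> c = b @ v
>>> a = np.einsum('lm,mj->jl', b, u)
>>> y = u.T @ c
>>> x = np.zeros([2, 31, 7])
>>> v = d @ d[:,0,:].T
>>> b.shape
(2, 2)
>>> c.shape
(2, 7)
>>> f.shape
(2,)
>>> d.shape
(31, 5, 5)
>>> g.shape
()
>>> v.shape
(31, 5, 31)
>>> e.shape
(7, 7)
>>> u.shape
(2, 7)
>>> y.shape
(7, 7)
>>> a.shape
(7, 2)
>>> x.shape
(2, 31, 7)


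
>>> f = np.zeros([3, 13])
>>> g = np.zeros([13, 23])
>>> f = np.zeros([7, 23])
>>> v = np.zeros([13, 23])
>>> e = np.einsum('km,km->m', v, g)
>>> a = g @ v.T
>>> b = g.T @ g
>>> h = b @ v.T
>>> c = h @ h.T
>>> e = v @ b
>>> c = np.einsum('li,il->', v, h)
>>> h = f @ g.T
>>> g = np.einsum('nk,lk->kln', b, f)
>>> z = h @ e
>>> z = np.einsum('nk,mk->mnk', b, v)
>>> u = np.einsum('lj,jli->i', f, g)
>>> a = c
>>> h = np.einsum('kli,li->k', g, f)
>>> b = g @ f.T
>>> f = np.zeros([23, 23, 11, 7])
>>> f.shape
(23, 23, 11, 7)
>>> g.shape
(23, 7, 23)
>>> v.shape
(13, 23)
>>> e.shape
(13, 23)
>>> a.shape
()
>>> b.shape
(23, 7, 7)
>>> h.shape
(23,)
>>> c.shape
()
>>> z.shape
(13, 23, 23)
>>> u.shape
(23,)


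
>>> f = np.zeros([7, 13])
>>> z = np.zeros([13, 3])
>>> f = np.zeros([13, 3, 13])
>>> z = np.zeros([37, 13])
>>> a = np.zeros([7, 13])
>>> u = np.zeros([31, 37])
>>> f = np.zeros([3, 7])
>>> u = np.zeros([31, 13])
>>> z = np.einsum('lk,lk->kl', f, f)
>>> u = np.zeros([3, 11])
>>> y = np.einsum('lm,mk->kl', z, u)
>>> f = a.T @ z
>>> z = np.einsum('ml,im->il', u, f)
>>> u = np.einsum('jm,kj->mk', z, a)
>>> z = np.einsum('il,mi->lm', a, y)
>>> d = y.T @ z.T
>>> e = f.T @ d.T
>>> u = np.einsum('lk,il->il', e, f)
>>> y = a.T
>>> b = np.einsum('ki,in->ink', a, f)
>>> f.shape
(13, 3)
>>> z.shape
(13, 11)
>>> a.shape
(7, 13)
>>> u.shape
(13, 3)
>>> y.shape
(13, 7)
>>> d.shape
(7, 13)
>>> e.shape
(3, 7)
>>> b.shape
(13, 3, 7)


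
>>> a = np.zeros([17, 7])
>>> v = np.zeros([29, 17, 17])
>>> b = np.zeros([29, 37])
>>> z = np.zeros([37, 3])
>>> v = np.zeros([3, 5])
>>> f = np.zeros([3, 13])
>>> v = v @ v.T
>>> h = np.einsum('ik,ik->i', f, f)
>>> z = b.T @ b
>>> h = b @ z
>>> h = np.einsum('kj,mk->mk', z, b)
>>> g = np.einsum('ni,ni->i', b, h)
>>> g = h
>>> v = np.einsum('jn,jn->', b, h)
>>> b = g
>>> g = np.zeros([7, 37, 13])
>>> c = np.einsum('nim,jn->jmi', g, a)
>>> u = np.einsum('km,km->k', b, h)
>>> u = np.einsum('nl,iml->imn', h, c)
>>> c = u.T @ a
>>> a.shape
(17, 7)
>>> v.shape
()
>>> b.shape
(29, 37)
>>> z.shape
(37, 37)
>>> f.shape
(3, 13)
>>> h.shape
(29, 37)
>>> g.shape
(7, 37, 13)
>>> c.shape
(29, 13, 7)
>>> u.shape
(17, 13, 29)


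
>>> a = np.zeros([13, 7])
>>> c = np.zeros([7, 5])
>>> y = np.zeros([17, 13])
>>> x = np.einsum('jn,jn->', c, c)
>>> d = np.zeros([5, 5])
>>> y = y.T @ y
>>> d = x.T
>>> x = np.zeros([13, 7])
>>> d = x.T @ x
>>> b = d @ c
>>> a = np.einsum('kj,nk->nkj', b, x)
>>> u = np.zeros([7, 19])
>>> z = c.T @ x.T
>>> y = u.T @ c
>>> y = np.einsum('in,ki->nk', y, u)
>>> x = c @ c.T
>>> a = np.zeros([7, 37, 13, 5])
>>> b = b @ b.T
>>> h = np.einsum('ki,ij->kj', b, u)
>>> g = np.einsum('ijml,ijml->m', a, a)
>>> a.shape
(7, 37, 13, 5)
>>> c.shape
(7, 5)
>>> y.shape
(5, 7)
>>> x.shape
(7, 7)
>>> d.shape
(7, 7)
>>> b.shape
(7, 7)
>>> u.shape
(7, 19)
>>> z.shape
(5, 13)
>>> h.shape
(7, 19)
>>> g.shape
(13,)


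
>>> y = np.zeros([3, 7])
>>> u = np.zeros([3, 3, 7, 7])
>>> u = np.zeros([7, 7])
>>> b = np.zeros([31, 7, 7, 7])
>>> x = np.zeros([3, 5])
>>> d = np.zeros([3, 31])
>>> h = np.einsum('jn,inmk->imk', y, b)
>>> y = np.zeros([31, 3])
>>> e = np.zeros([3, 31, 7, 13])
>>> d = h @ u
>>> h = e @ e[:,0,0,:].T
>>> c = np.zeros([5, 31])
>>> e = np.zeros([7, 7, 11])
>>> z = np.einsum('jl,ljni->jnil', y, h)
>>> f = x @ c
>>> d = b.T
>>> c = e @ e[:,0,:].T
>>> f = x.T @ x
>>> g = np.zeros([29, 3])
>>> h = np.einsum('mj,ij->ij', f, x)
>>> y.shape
(31, 3)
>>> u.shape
(7, 7)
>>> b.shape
(31, 7, 7, 7)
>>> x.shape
(3, 5)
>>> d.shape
(7, 7, 7, 31)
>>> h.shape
(3, 5)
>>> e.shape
(7, 7, 11)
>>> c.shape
(7, 7, 7)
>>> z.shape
(31, 7, 3, 3)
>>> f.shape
(5, 5)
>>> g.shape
(29, 3)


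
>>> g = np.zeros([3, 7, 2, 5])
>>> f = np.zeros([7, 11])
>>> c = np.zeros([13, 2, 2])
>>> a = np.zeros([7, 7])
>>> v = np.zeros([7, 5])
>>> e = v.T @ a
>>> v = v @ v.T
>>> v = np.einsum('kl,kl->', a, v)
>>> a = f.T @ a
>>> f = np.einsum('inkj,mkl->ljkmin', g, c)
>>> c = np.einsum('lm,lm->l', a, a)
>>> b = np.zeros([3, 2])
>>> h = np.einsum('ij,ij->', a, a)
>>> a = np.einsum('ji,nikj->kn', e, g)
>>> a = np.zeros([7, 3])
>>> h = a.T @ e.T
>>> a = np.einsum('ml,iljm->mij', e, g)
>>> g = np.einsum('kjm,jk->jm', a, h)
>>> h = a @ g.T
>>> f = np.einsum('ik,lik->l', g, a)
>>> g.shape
(3, 2)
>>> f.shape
(5,)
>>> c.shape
(11,)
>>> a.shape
(5, 3, 2)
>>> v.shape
()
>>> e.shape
(5, 7)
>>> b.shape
(3, 2)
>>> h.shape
(5, 3, 3)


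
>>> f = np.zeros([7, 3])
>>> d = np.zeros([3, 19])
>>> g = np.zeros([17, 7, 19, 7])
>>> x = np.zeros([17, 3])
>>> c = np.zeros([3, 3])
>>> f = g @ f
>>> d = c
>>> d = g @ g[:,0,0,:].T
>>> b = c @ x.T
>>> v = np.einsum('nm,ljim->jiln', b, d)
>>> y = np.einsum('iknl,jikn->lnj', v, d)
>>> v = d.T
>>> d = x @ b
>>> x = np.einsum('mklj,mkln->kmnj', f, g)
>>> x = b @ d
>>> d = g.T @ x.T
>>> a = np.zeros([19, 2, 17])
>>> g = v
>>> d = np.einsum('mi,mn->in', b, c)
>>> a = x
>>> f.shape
(17, 7, 19, 3)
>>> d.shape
(17, 3)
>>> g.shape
(17, 19, 7, 17)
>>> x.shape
(3, 17)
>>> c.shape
(3, 3)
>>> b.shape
(3, 17)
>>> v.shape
(17, 19, 7, 17)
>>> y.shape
(3, 17, 17)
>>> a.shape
(3, 17)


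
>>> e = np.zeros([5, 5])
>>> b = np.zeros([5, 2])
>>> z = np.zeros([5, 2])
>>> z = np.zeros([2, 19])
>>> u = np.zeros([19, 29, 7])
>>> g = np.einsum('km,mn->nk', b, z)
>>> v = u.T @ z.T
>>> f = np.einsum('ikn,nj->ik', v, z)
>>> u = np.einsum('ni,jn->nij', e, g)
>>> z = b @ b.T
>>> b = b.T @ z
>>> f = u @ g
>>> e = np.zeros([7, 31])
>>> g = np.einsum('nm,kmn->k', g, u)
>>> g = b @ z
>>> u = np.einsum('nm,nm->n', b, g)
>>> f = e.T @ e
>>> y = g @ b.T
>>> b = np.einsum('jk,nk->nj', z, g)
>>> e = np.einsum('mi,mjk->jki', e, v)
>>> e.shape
(29, 2, 31)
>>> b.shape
(2, 5)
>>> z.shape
(5, 5)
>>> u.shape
(2,)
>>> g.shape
(2, 5)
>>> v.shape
(7, 29, 2)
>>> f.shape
(31, 31)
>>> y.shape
(2, 2)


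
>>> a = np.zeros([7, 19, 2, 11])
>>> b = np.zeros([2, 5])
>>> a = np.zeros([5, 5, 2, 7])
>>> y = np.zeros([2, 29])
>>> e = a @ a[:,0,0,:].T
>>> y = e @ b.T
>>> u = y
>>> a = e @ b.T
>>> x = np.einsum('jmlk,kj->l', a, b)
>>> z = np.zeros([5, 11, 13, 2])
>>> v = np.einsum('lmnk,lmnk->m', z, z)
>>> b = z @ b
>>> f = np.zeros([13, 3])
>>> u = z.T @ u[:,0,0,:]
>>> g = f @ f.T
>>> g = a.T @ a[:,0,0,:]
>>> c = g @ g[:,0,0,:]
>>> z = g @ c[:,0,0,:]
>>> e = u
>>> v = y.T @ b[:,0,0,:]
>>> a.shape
(5, 5, 2, 2)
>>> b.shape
(5, 11, 13, 5)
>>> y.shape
(5, 5, 2, 2)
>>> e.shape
(2, 13, 11, 2)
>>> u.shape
(2, 13, 11, 2)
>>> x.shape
(2,)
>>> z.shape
(2, 2, 5, 2)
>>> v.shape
(2, 2, 5, 5)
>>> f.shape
(13, 3)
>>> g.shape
(2, 2, 5, 2)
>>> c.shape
(2, 2, 5, 2)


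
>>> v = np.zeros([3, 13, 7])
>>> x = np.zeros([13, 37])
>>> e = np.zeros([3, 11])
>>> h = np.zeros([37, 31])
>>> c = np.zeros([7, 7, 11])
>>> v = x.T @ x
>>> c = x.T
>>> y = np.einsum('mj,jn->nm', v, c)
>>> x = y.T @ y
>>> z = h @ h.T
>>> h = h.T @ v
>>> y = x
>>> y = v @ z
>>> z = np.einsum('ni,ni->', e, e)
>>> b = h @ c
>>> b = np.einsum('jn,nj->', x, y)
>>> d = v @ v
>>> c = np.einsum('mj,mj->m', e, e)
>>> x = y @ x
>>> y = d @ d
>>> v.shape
(37, 37)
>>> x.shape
(37, 37)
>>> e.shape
(3, 11)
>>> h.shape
(31, 37)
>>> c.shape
(3,)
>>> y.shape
(37, 37)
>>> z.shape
()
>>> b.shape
()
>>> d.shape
(37, 37)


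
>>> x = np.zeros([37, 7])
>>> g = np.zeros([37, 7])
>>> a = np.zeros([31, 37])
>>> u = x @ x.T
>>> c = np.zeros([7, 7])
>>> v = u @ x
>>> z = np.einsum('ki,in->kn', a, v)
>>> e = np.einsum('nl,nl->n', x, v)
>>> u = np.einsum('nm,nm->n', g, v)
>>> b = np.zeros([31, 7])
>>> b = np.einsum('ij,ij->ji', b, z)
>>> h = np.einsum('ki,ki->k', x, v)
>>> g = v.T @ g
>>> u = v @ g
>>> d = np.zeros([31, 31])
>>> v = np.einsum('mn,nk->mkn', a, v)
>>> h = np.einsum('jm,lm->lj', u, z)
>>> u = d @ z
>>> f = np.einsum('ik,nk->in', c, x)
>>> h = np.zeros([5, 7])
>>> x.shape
(37, 7)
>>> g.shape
(7, 7)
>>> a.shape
(31, 37)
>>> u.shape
(31, 7)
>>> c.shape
(7, 7)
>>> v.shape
(31, 7, 37)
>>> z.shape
(31, 7)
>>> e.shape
(37,)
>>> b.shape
(7, 31)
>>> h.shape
(5, 7)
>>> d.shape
(31, 31)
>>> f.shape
(7, 37)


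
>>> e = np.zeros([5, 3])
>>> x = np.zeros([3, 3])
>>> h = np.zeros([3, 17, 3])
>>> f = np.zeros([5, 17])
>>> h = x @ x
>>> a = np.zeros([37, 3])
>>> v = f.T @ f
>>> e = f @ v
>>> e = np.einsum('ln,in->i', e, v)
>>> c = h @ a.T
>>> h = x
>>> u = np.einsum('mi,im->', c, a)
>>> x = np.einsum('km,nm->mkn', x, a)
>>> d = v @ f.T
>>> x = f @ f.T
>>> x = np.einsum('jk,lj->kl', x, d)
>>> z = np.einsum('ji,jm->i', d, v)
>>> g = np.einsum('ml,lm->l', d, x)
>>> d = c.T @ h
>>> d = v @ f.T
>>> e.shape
(17,)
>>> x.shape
(5, 17)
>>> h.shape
(3, 3)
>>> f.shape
(5, 17)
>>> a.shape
(37, 3)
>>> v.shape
(17, 17)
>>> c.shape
(3, 37)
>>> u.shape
()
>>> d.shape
(17, 5)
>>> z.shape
(5,)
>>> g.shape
(5,)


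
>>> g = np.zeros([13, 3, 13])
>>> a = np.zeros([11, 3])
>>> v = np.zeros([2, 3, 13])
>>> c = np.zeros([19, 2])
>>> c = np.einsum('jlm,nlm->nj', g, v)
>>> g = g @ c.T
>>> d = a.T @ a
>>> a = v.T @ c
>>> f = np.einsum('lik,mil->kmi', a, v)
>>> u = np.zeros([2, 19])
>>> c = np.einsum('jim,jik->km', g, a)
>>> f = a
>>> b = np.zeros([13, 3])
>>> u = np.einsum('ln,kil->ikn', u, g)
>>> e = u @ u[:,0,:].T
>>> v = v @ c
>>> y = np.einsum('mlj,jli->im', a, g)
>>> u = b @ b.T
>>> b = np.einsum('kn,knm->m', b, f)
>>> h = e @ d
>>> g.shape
(13, 3, 2)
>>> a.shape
(13, 3, 13)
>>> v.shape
(2, 3, 2)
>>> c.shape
(13, 2)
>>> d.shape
(3, 3)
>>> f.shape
(13, 3, 13)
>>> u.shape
(13, 13)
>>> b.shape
(13,)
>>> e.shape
(3, 13, 3)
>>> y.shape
(2, 13)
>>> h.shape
(3, 13, 3)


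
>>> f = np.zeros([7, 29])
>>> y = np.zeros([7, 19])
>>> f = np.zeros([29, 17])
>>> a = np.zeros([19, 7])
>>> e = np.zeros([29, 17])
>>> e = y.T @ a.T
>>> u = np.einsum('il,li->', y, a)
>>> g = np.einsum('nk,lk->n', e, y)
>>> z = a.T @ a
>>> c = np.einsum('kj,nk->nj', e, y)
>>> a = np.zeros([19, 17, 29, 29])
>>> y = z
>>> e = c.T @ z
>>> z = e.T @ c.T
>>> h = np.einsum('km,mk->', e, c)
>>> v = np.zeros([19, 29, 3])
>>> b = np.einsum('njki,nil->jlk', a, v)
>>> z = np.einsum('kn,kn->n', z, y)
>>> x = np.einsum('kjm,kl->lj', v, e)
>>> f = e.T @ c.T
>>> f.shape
(7, 7)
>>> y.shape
(7, 7)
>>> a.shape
(19, 17, 29, 29)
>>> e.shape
(19, 7)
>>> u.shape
()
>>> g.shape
(19,)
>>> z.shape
(7,)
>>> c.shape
(7, 19)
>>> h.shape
()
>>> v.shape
(19, 29, 3)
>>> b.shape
(17, 3, 29)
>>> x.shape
(7, 29)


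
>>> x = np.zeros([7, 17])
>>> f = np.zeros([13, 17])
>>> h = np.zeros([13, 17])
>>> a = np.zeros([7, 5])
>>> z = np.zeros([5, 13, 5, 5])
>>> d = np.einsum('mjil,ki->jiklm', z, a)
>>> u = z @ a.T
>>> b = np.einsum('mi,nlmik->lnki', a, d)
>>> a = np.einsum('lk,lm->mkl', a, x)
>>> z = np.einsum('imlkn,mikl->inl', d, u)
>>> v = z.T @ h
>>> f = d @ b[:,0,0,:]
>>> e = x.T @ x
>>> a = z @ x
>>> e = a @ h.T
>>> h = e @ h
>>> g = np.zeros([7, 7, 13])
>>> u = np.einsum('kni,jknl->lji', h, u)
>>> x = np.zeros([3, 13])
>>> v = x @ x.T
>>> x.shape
(3, 13)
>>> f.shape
(13, 5, 7, 5, 5)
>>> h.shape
(13, 5, 17)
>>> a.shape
(13, 5, 17)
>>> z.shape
(13, 5, 7)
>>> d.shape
(13, 5, 7, 5, 5)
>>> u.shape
(7, 5, 17)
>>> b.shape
(5, 13, 5, 5)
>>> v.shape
(3, 3)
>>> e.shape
(13, 5, 13)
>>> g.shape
(7, 7, 13)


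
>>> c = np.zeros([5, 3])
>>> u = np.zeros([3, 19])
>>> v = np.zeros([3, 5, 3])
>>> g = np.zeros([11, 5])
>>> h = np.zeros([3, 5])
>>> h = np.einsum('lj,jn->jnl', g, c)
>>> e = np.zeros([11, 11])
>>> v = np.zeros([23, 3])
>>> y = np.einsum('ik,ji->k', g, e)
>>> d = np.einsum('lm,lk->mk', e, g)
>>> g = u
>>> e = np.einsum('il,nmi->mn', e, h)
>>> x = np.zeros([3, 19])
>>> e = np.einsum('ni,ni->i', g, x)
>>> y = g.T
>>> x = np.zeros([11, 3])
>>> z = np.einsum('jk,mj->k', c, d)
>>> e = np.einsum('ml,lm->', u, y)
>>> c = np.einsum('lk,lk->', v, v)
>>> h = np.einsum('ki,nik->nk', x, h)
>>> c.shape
()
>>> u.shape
(3, 19)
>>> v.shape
(23, 3)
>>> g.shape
(3, 19)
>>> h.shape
(5, 11)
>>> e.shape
()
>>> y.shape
(19, 3)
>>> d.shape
(11, 5)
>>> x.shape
(11, 3)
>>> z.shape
(3,)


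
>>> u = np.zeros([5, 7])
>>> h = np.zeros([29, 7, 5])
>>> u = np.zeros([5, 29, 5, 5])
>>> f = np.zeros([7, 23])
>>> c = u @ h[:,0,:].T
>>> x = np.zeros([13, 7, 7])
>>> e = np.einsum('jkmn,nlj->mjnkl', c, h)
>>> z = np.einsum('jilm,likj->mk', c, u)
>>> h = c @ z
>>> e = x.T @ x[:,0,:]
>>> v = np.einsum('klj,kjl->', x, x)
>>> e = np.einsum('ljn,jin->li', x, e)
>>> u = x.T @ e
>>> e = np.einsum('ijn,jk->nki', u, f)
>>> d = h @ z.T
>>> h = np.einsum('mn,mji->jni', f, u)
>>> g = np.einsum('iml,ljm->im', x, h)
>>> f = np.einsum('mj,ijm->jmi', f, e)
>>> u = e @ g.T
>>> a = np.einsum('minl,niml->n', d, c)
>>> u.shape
(7, 23, 13)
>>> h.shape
(7, 23, 7)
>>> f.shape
(23, 7, 7)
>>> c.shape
(5, 29, 5, 29)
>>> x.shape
(13, 7, 7)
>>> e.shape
(7, 23, 7)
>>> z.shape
(29, 5)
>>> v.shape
()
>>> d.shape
(5, 29, 5, 29)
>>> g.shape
(13, 7)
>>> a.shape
(5,)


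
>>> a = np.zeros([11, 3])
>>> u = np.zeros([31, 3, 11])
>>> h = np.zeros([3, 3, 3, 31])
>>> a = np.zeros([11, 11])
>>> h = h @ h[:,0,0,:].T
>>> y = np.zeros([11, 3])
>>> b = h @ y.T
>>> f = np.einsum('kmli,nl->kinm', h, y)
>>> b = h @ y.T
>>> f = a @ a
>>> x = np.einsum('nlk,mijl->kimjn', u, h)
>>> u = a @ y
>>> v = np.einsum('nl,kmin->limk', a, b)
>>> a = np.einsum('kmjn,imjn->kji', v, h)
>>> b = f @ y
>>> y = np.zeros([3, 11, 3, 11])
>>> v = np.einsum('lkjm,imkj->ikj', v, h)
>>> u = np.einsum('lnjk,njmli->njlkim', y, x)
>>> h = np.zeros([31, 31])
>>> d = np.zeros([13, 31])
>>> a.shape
(11, 3, 3)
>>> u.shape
(11, 3, 3, 11, 31, 3)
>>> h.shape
(31, 31)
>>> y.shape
(3, 11, 3, 11)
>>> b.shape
(11, 3)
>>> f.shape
(11, 11)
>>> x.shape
(11, 3, 3, 3, 31)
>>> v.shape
(3, 3, 3)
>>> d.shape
(13, 31)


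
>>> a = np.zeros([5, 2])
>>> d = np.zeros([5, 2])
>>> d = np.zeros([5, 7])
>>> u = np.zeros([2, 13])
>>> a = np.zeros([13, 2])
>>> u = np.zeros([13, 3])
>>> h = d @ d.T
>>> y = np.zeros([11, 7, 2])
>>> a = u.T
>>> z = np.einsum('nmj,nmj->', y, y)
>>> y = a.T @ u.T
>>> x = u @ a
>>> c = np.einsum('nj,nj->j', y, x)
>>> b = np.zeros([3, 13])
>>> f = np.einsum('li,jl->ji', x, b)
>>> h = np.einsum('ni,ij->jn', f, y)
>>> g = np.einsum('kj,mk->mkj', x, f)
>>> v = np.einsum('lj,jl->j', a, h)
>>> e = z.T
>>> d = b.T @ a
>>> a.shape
(3, 13)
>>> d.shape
(13, 13)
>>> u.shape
(13, 3)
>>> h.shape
(13, 3)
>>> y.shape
(13, 13)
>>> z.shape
()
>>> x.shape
(13, 13)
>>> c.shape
(13,)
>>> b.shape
(3, 13)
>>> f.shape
(3, 13)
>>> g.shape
(3, 13, 13)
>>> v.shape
(13,)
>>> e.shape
()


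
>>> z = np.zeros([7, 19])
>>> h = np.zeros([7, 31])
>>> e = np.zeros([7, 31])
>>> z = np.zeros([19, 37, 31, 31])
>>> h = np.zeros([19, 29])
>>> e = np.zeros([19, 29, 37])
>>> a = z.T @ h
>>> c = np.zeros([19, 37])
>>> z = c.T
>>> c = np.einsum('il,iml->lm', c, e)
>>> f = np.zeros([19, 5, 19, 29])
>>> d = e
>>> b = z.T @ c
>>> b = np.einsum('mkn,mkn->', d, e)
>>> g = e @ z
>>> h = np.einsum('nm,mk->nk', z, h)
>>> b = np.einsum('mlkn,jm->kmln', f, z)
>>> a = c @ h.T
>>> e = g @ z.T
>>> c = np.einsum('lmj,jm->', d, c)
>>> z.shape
(37, 19)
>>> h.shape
(37, 29)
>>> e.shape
(19, 29, 37)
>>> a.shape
(37, 37)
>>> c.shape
()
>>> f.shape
(19, 5, 19, 29)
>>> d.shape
(19, 29, 37)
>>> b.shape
(19, 19, 5, 29)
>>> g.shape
(19, 29, 19)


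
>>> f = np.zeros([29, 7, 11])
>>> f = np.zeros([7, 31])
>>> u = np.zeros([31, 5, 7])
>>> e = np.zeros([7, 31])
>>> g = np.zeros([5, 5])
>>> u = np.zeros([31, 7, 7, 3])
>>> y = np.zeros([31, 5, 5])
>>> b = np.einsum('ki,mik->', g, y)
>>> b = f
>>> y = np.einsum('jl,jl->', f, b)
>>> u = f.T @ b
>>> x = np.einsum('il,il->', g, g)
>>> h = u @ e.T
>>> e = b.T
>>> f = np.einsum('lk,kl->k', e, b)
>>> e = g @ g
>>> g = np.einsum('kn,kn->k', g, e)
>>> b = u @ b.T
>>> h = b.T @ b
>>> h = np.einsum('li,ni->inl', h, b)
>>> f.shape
(7,)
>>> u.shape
(31, 31)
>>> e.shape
(5, 5)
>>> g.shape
(5,)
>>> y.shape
()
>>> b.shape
(31, 7)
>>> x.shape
()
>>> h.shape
(7, 31, 7)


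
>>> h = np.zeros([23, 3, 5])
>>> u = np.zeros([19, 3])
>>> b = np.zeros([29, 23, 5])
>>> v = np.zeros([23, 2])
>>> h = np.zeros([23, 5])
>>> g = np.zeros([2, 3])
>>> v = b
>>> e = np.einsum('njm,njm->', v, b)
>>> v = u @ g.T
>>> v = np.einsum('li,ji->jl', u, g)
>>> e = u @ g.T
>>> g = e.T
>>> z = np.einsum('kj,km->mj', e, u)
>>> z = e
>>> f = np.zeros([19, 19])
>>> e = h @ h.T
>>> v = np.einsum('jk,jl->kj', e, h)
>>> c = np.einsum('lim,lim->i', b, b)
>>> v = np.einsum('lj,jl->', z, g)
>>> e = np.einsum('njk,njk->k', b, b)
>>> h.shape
(23, 5)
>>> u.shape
(19, 3)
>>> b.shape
(29, 23, 5)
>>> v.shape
()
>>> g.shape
(2, 19)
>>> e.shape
(5,)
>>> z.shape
(19, 2)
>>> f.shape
(19, 19)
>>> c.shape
(23,)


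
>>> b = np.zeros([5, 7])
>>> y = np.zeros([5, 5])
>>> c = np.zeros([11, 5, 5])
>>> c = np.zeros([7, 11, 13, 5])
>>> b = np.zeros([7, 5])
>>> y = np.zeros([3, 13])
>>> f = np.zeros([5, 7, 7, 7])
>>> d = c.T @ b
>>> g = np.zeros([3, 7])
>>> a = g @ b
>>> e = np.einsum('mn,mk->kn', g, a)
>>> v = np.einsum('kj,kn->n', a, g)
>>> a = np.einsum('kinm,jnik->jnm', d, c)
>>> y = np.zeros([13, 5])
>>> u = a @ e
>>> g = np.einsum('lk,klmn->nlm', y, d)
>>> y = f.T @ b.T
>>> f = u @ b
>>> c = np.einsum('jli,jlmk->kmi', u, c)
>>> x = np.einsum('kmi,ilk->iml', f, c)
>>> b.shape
(7, 5)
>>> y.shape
(7, 7, 7, 7)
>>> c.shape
(5, 13, 7)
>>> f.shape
(7, 11, 5)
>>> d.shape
(5, 13, 11, 5)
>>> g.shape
(5, 13, 11)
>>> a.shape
(7, 11, 5)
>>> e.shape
(5, 7)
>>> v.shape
(7,)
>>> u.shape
(7, 11, 7)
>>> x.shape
(5, 11, 13)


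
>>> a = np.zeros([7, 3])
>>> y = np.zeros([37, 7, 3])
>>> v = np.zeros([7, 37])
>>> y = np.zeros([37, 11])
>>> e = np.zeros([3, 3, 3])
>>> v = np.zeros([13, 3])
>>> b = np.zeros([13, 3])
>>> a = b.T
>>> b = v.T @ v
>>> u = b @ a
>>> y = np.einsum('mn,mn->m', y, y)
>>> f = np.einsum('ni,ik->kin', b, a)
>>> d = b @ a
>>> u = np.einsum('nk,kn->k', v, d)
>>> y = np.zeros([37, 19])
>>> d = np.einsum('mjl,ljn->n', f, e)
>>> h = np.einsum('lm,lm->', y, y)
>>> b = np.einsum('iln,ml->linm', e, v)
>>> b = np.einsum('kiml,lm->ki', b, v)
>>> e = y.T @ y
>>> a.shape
(3, 13)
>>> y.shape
(37, 19)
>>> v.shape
(13, 3)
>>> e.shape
(19, 19)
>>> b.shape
(3, 3)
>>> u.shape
(3,)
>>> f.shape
(13, 3, 3)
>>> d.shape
(3,)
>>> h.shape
()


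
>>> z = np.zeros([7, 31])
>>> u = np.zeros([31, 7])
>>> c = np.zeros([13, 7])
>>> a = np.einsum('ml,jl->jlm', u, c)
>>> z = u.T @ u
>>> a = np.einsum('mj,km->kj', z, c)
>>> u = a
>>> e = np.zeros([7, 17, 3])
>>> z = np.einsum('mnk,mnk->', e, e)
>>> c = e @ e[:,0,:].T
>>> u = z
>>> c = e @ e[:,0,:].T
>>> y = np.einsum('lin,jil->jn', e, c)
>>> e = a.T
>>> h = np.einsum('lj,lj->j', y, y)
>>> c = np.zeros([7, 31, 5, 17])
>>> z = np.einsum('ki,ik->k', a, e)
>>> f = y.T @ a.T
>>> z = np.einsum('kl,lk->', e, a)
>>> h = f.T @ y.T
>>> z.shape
()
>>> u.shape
()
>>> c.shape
(7, 31, 5, 17)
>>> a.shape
(13, 7)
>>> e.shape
(7, 13)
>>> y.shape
(7, 3)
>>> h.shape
(13, 7)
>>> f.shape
(3, 13)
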